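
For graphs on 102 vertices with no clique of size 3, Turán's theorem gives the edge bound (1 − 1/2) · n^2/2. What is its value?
Turán density bound = (1/2) · 102^2/2 = 2601

Turán's theorem: ex(n, K_{r+1}) is achieved by the complete r-partite Turán graph T(n, r) with parts as balanced as possible, and is at most (1 − 1/r) · n^2/2. For r = 2, n = 102: the density bound is (1/2) · 10404/2 = 2601. Since 2 ∣ 102, the Turán graph T(102, 2) has parts of equal size 51, and its edge count e(T(102, 2)) = 2601 attains the density bound exactly.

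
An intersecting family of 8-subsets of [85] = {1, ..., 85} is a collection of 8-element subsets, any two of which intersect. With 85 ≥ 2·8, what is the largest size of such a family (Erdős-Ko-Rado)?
max |F| = C(84, 7) = 4529365776

Erdős-Ko-Rado (1961): when n ≥ 2k, max |F| = C(n−1, k−1). The bound is attained by the star {A : i ∈ A} for any fixed i ∈ [n]. Here C(85−1, 8−1) = C(84, 7) = 4529365776.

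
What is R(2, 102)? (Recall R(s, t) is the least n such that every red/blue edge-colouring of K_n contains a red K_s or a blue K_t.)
R(2, 102) = 102

R(2, k) = k for all k ≥ 2: in a 2-colouring of K_k, either some edge is red (a red K_2) or all edges are blue (a blue K_k). And K_{101} coloured all-blue has no blue K_102, so R(2, 102) > 101. Hence R(2, 102) = 102.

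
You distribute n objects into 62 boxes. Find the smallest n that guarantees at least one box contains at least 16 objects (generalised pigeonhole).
n = (16 − 1)·62 + 1 = 931

By the generalised pigeonhole principle, to guarantee some box contains ≥ r objects we need more than (r − 1) · k objects total. Threshold: n = (r − 1) · k + 1. With r = 16 and k = 62: n = 15 · 62 + 1 = 930 + 1 = 931. For n = 930 = 15 · 62, we can put exactly 15 objects in every box, avoiding 16 in any single one — so 931 is tight.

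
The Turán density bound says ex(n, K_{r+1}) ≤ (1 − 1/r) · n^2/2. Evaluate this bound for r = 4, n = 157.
Turán density bound = (3/4) · 157^2/2 = 73947/8 ≈ 9243.375

Turán's theorem: ex(n, K_{r+1}) is achieved by the complete r-partite Turán graph T(n, r) with parts as balanced as possible, and is at most (1 − 1/r) · n^2/2. For r = 4, n = 157: the density bound is (3/4) · 24649/2 = 73947/8 ≈ 9243.375. The integer-valued extremum is e(T(157, 4)) = 9243, which is strictly less than the density bound 73947/8 since 4 ∤ 157 (the parts of T(157, 4) cannot all be equal).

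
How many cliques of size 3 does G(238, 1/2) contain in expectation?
E[# K_3] = C(238, 3) · (1/2)^C(3, 2) = 2218636 / 2^3 = 554659/2 = 277329.5

For each 3-subset S of vertices (there are C(238, 3) = 2218636 such S), let X_S = 1 if S induces a K_3 (all C(3, 2) = 3 edges present). Then P(X_S = 1) = (1/2)^3 = 1/8. By linearity of expectation, E[# K_3] = C(238, 3) · (1/2)^3 = 2218636 / 8 = 554659/2 = 277329.5.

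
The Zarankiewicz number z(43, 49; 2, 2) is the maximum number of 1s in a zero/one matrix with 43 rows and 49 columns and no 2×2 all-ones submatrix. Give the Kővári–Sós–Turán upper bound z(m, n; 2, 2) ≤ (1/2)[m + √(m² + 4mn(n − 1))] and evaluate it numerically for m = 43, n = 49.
z(43, 49; 2, 2) ≤ (1/2)[43 + √(43² + 4·43·49·48)] = (1/2)[43 + √406393] = 340.2448

Kővári–Sós–Turán: let r_1, ..., r_43 be the row sums and z = Σ r_i the total number of 1s. Each pair of columns can share at most one row with both entries 1 (else a 2×2 all-ones block appears), so Σ_i C(r_i, 2) ≤ C(49, 2) = 1176. By convexity Σ_i C(r_i, 2) ≥ 43·C(z/43, 2) = z(z − 43)/(2·43), giving z² − 43z − 43·49·48 ≤ 0 and hence z ≤ (1/2)[43 + √(1849 + 4·101136)] = (1/2)[43 + √406393] ≈ (1/2)(43 + 637.4896) = 340.2448.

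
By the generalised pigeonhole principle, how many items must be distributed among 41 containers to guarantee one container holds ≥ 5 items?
n = (5 − 1)·41 + 1 = 165

By the generalised pigeonhole principle, to guarantee some box contains ≥ r objects we need more than (r − 1) · k objects total. Threshold: n = (r − 1) · k + 1. With r = 5 and k = 41: n = 4 · 41 + 1 = 164 + 1 = 165. For n = 164 = 4 · 41, we can put exactly 4 objects in every box, avoiding 5 in any single one — so 165 is tight.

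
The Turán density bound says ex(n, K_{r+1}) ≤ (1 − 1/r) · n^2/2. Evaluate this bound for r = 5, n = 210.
Turán density bound = (4/5) · 210^2/2 = 17640

Turán's theorem: ex(n, K_{r+1}) is achieved by the complete r-partite Turán graph T(n, r) with parts as balanced as possible, and is at most (1 − 1/r) · n^2/2. For r = 5, n = 210: the density bound is (4/5) · 44100/2 = 17640. Since 5 ∣ 210, the Turán graph T(210, 5) has parts of equal size 42, and its edge count e(T(210, 5)) = 17640 attains the density bound exactly.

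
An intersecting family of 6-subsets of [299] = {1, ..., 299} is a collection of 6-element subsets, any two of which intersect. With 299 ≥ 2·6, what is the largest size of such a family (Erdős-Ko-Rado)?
max |F| = C(298, 5) = 18934442604

The Erdős-Ko-Rado theorem states: for n ≥ 2k, an intersecting family of k-subsets of an n-element set has size at most C(n − 1, k − 1), with equality for 'star' families {A ⊆ [n] : |A| = k, i ∈ A} (fix an element i). For n = 299, k = 6: C(298, 5) = 18934442604.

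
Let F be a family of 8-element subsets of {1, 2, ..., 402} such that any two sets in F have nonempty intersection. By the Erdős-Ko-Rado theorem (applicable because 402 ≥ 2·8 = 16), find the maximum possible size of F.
max |F| = C(401, 7) = 313843099039800

Erdős-Ko-Rado (1961): when n ≥ 2k, max |F| = C(n−1, k−1). The bound is attained by the star {A : i ∈ A} for any fixed i ∈ [n]. Here C(402−1, 8−1) = C(401, 7) = 313843099039800.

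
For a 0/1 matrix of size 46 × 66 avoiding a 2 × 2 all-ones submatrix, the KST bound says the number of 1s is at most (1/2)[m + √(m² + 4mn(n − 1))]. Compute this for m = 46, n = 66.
z(46, 66; 2, 2) ≤ (1/2)[46 + √(46² + 4·46·66·65)] = (1/2)[46 + √791476] = 467.8247

Kővári–Sós–Turán: let r_1, ..., r_46 be the row sums and z = Σ r_i the total number of 1s. Each pair of columns can share at most one row with both entries 1 (else a 2×2 all-ones block appears), so Σ_i C(r_i, 2) ≤ C(66, 2) = 2145. By convexity Σ_i C(r_i, 2) ≥ 46·C(z/46, 2) = z(z − 46)/(2·46), giving z² − 46z − 46·66·65 ≤ 0 and hence z ≤ (1/2)[46 + √(2116 + 4·197340)] = (1/2)[46 + √791476] ≈ (1/2)(46 + 889.6494) = 467.8247.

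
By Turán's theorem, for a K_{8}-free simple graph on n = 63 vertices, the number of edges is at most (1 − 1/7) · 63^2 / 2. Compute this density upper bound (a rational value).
Turán density bound = (6/7) · 63^2/2 = 1701

Turán's theorem: ex(n, K_{r+1}) is achieved by the complete r-partite Turán graph T(n, r) with parts as balanced as possible, and is at most (1 − 1/r) · n^2/2. For r = 7, n = 63: the density bound is (6/7) · 3969/2 = 1701. Since 7 ∣ 63, the Turán graph T(63, 7) has parts of equal size 9, and its edge count e(T(63, 7)) = 1701 attains the density bound exactly.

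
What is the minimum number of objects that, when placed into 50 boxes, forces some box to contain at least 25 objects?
n = (25 − 1)·50 + 1 = 1201

By the generalised pigeonhole principle, to guarantee some box contains ≥ r objects we need more than (r − 1) · k objects total. Threshold: n = (r − 1) · k + 1. With r = 25 and k = 50: n = 24 · 50 + 1 = 1200 + 1 = 1201. For n = 1200 = 24 · 50, we can put exactly 24 objects in every box, avoiding 25 in any single one — so 1201 is tight.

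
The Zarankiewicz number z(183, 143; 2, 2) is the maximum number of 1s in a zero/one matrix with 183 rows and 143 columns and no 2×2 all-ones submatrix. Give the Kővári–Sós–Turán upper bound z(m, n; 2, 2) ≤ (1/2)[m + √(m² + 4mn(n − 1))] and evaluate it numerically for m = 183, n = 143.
z(183, 143; 2, 2) ≤ (1/2)[183 + √(183² + 4·183·143·142)] = (1/2)[183 + √14897481] = 2021.3628

Kővári–Sós–Turán: let r_1, ..., r_183 be the row sums and z = Σ r_i the total number of 1s. Each pair of columns can share at most one row with both entries 1 (else a 2×2 all-ones block appears), so Σ_i C(r_i, 2) ≤ C(143, 2) = 10153. By convexity Σ_i C(r_i, 2) ≥ 183·C(z/183, 2) = z(z − 183)/(2·183), giving z² − 183z − 183·143·142 ≤ 0 and hence z ≤ (1/2)[183 + √(33489 + 4·3715998)] = (1/2)[183 + √14897481] ≈ (1/2)(183 + 3859.7255) = 2021.3628.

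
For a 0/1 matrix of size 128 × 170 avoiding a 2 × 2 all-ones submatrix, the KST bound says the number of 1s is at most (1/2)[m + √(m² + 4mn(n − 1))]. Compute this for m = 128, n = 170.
z(128, 170; 2, 2) ≤ (1/2)[128 + √(128² + 4·128·170·169)] = (1/2)[128 + √14726144] = 1982.7329

Kővári–Sós–Turán: let r_1, ..., r_128 be the row sums and z = Σ r_i the total number of 1s. Each pair of columns can share at most one row with both entries 1 (else a 2×2 all-ones block appears), so Σ_i C(r_i, 2) ≤ C(170, 2) = 14365. By convexity Σ_i C(r_i, 2) ≥ 128·C(z/128, 2) = z(z − 128)/(2·128), giving z² − 128z − 128·170·169 ≤ 0 and hence z ≤ (1/2)[128 + √(16384 + 4·3677440)] = (1/2)[128 + √14726144] ≈ (1/2)(128 + 3837.4658) = 1982.7329.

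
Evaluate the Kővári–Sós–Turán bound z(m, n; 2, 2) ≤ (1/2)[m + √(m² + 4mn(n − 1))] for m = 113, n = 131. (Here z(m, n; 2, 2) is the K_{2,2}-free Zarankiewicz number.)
z(113, 131; 2, 2) ≤ (1/2)[113 + √(113² + 4·113·131·130)] = (1/2)[113 + √7710329] = 1444.874

Kővári–Sós–Turán: let r_1, ..., r_113 be the row sums and z = Σ r_i the total number of 1s. Each pair of columns can share at most one row with both entries 1 (else a 2×2 all-ones block appears), so Σ_i C(r_i, 2) ≤ C(131, 2) = 8515. By convexity Σ_i C(r_i, 2) ≥ 113·C(z/113, 2) = z(z − 113)/(2·113), giving z² − 113z − 113·131·130 ≤ 0 and hence z ≤ (1/2)[113 + √(12769 + 4·1924390)] = (1/2)[113 + √7710329] ≈ (1/2)(113 + 2776.7479) = 1444.874.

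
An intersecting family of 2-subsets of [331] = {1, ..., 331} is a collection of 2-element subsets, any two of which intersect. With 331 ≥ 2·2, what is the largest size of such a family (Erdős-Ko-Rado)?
max |F| = C(330, 1) = 330

Erdős-Ko-Rado (1961): when n ≥ 2k, max |F| = C(n−1, k−1). The bound is attained by the star {A : i ∈ A} for any fixed i ∈ [n]. Here C(331−1, 2−1) = C(330, 1) = 330.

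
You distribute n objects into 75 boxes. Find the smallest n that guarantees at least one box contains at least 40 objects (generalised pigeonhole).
n = (40 − 1)·75 + 1 = 2926

By the generalised pigeonhole principle, to guarantee some box contains ≥ r objects we need more than (r − 1) · k objects total. Threshold: n = (r − 1) · k + 1. With r = 40 and k = 75: n = 39 · 75 + 1 = 2925 + 1 = 2926. For n = 2925 = 39 · 75, we can put exactly 39 objects in every box, avoiding 40 in any single one — so 2926 is tight.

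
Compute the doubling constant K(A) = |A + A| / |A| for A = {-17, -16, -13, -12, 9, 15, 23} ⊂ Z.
K = |A + A| / |A| = 27/7

Enumerate A + A = {a + b : a, b ∈ A}. With |A| = 7, there are |A|^2 = 49 ordered sum pairs; collecting distinct values, A + A = {-34, -33, -32, -30, -29, -28, -26, -25, -24, -8, -7, -4, -3, -2, -1, 2, 3, 6, 7, 10, 11, 18, 24, 30, 32, 38, 46}, so |A + A| = 27. Thus K = 27/7. For comparison, the minimum possible |A + A| over all 7-element sets is 2·7 − 1 = 13 (so min K = 13/7), attained only by arithmetic progressions.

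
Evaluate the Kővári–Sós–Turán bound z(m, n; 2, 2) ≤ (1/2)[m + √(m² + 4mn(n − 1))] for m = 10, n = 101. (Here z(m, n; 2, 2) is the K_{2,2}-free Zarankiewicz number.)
z(10, 101; 2, 2) ≤ (1/2)[10 + √(10² + 4·10·101·100)] = (1/2)[10 + √404100] = 322.8443

Kővári–Sós–Turán: let r_1, ..., r_10 be the row sums and z = Σ r_i the total number of 1s. Each pair of columns can share at most one row with both entries 1 (else a 2×2 all-ones block appears), so Σ_i C(r_i, 2) ≤ C(101, 2) = 5050. By convexity Σ_i C(r_i, 2) ≥ 10·C(z/10, 2) = z(z − 10)/(2·10), giving z² − 10z − 10·101·100 ≤ 0 and hence z ≤ (1/2)[10 + √(100 + 4·101000)] = (1/2)[10 + √404100] ≈ (1/2)(10 + 635.6886) = 322.8443.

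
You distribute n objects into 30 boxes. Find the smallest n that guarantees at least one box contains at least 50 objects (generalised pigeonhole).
n = (50 − 1)·30 + 1 = 1471

By the generalised pigeonhole principle, to guarantee some box contains ≥ r objects we need more than (r − 1) · k objects total. Threshold: n = (r − 1) · k + 1. With r = 50 and k = 30: n = 49 · 30 + 1 = 1470 + 1 = 1471. For n = 1470 = 49 · 30, we can put exactly 49 objects in every box, avoiding 50 in any single one — so 1471 is tight.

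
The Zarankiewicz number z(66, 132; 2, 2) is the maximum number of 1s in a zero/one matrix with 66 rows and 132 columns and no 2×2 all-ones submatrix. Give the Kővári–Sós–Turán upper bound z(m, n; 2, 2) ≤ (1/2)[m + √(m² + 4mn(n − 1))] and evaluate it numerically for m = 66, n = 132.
z(66, 132; 2, 2) ≤ (1/2)[66 + √(66² + 4·66·132·131)] = (1/2)[66 + √4569444] = 1101.8129

Kővári–Sós–Turán: let r_1, ..., r_66 be the row sums and z = Σ r_i the total number of 1s. Each pair of columns can share at most one row with both entries 1 (else a 2×2 all-ones block appears), so Σ_i C(r_i, 2) ≤ C(132, 2) = 8646. By convexity Σ_i C(r_i, 2) ≥ 66·C(z/66, 2) = z(z − 66)/(2·66), giving z² − 66z − 66·132·131 ≤ 0 and hence z ≤ (1/2)[66 + √(4356 + 4·1141272)] = (1/2)[66 + √4569444] ≈ (1/2)(66 + 2137.6258) = 1101.8129.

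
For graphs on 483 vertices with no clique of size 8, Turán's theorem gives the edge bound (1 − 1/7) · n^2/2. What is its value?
Turán density bound = (6/7) · 483^2/2 = 99981

Turán's theorem: ex(n, K_{r+1}) is achieved by the complete r-partite Turán graph T(n, r) with parts as balanced as possible, and is at most (1 − 1/r) · n^2/2. For r = 7, n = 483: the density bound is (6/7) · 233289/2 = 99981. Since 7 ∣ 483, the Turán graph T(483, 7) has parts of equal size 69, and its edge count e(T(483, 7)) = 99981 attains the density bound exactly.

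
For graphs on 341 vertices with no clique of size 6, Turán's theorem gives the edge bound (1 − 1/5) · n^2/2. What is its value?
Turán density bound = (4/5) · 341^2/2 = 232562/5 ≈ 46512.4

Turán's theorem: ex(n, K_{r+1}) is achieved by the complete r-partite Turán graph T(n, r) with parts as balanced as possible, and is at most (1 − 1/r) · n^2/2. For r = 5, n = 341: the density bound is (4/5) · 116281/2 = 232562/5 ≈ 46512.4. The integer-valued extremum is e(T(341, 5)) = 46512, which is strictly less than the density bound 232562/5 since 5 ∤ 341 (the parts of T(341, 5) cannot all be equal).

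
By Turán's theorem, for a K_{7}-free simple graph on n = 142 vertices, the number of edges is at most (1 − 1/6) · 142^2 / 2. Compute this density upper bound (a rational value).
Turán density bound = (5/6) · 142^2/2 = 25205/3 ≈ 8401.6667

Turán's theorem: ex(n, K_{r+1}) is achieved by the complete r-partite Turán graph T(n, r) with parts as balanced as possible, and is at most (1 − 1/r) · n^2/2. For r = 6, n = 142: the density bound is (5/6) · 20164/2 = 25205/3 ≈ 8401.6667. The integer-valued extremum is e(T(142, 6)) = 8401, which is strictly less than the density bound 25205/3 since 6 ∤ 142 (the parts of T(142, 6) cannot all be equal).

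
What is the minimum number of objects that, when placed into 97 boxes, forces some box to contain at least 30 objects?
n = (30 − 1)·97 + 1 = 2814

By the generalised pigeonhole principle, to guarantee some box contains ≥ r objects we need more than (r − 1) · k objects total. Threshold: n = (r − 1) · k + 1. With r = 30 and k = 97: n = 29 · 97 + 1 = 2813 + 1 = 2814. For n = 2813 = 29 · 97, we can put exactly 29 objects in every box, avoiding 30 in any single one — so 2814 is tight.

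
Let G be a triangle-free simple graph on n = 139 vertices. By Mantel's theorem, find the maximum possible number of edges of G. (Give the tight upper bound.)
ex(139, K_3) = ⌊139^2/4⌋ = 4830

Mantel (1907): a triangle-free graph on n vertices has at most ⌊n^2/4⌋ edges, with equality for the complete bipartite graph K_{⌊n/2⌋, ⌈n/2⌉}. For n = 139: ⌊139^2/4⌋ = ⌊19321/4⌋ = 4830. The extremal graph is K_{69, 70}, which has 69·70 = 4830 edges.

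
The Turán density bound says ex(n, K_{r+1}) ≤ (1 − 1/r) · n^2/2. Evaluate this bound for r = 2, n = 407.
Turán density bound = (1/2) · 407^2/2 = 165649/4 ≈ 41412.25

Turán's theorem: ex(n, K_{r+1}) is achieved by the complete r-partite Turán graph T(n, r) with parts as balanced as possible, and is at most (1 − 1/r) · n^2/2. For r = 2, n = 407: the density bound is (1/2) · 165649/2 = 165649/4 ≈ 41412.25. The integer-valued extremum is e(T(407, 2)) = 41412, which is strictly less than the density bound 165649/4 since 2 ∤ 407 (the parts of T(407, 2) cannot all be equal).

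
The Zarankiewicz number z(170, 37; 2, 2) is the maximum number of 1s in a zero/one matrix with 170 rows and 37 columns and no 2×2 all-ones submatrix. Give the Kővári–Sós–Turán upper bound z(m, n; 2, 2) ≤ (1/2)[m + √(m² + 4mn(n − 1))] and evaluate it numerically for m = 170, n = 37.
z(170, 37; 2, 2) ≤ (1/2)[170 + √(170² + 4·170·37·36)] = (1/2)[170 + √934660] = 568.3891

Kővári–Sós–Turán: let r_1, ..., r_170 be the row sums and z = Σ r_i the total number of 1s. Each pair of columns can share at most one row with both entries 1 (else a 2×2 all-ones block appears), so Σ_i C(r_i, 2) ≤ C(37, 2) = 666. By convexity Σ_i C(r_i, 2) ≥ 170·C(z/170, 2) = z(z − 170)/(2·170), giving z² − 170z − 170·37·36 ≤ 0 and hence z ≤ (1/2)[170 + √(28900 + 4·226440)] = (1/2)[170 + √934660] ≈ (1/2)(170 + 966.7782) = 568.3891.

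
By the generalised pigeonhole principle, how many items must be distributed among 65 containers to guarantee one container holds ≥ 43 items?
n = (43 − 1)·65 + 1 = 2731

By the generalised pigeonhole principle, to guarantee some box contains ≥ r objects we need more than (r − 1) · k objects total. Threshold: n = (r − 1) · k + 1. With r = 43 and k = 65: n = 42 · 65 + 1 = 2730 + 1 = 2731. For n = 2730 = 42 · 65, we can put exactly 42 objects in every box, avoiding 43 in any single one — so 2731 is tight.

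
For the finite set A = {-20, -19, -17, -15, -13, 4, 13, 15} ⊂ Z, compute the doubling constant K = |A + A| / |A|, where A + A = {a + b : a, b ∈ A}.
K = |A + A| / |A| = 30/8 = 15/4

Enumerate A + A = {a + b : a, b ∈ A}. With |A| = 8, there are |A|^2 = 64 ordered sum pairs; collecting distinct values, A + A = {-40, -39, -38, -37, -36, -35, -34, -33, -32, -30, -28, -26, -16, -15, -13, -11, -9, -7, -6, -5, -4, -2, 0, 2, 8, 17, 19, 26, 28, 30}, so |A + A| = 30. Thus K = 30/8 = 15/4. For comparison, the minimum possible |A + A| over all 8-element sets is 2·8 − 1 = 15 (so min K = 15/8), attained only by arithmetic progressions.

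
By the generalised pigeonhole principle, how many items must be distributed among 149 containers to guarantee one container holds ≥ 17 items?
n = (17 − 1)·149 + 1 = 2385

By the generalised pigeonhole principle, to guarantee some box contains ≥ r objects we need more than (r − 1) · k objects total. Threshold: n = (r − 1) · k + 1. With r = 17 and k = 149: n = 16 · 149 + 1 = 2384 + 1 = 2385. For n = 2384 = 16 · 149, we can put exactly 16 objects in every box, avoiding 17 in any single one — so 2385 is tight.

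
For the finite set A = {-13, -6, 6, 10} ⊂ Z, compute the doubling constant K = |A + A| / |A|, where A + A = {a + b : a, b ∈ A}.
K = |A + A| / |A| = 10/4 = 5/2

Enumerate A + A = {a + b : a, b ∈ A}. With |A| = 4, there are |A|^2 = 16 ordered sum pairs; collecting distinct values, A + A = {-26, -19, -12, -7, -3, 0, 4, 12, 16, 20}, so |A + A| = 10. Thus K = 10/4 = 5/2. For comparison, the minimum possible |A + A| over all 4-element sets is 2·4 − 1 = 7 (so min K = 7/4), attained only by arithmetic progressions.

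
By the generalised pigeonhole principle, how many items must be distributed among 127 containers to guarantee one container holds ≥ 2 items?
n = (2 − 1)·127 + 1 = 128

By the generalised pigeonhole principle, to guarantee some box contains ≥ r objects we need more than (r − 1) · k objects total. Threshold: n = (r − 1) · k + 1. With r = 2 and k = 127: n = 1 · 127 + 1 = 127 + 1 = 128. For n = 127 = 1 · 127, we can put exactly 1 objects in every box, avoiding 2 in any single one — so 128 is tight.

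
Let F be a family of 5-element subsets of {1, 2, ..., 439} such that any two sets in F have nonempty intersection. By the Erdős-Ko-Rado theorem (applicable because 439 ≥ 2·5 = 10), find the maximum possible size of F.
max |F| = C(438, 4) = 1512585915

Erdős-Ko-Rado (1961): when n ≥ 2k, max |F| = C(n−1, k−1). The bound is attained by the star {A : i ∈ A} for any fixed i ∈ [n]. Here C(439−1, 5−1) = C(438, 4) = 1512585915.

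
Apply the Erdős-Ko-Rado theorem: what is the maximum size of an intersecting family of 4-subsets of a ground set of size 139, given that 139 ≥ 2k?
max |F| = C(138, 3) = 428536

Erdős-Ko-Rado (1961): when n ≥ 2k, max |F| = C(n−1, k−1). The bound is attained by the star {A : i ∈ A} for any fixed i ∈ [n]. Here C(139−1, 4−1) = C(138, 3) = 428536.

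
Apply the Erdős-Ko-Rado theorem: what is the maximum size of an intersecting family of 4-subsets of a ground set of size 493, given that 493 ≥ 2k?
max |F| = C(492, 3) = 19728380

The Erdős-Ko-Rado theorem states: for n ≥ 2k, an intersecting family of k-subsets of an n-element set has size at most C(n − 1, k − 1), with equality for 'star' families {A ⊆ [n] : |A| = k, i ∈ A} (fix an element i). For n = 493, k = 4: C(492, 3) = 19728380.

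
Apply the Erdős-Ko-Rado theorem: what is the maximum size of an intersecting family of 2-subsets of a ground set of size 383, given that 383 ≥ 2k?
max |F| = C(382, 1) = 382

The Erdős-Ko-Rado theorem states: for n ≥ 2k, an intersecting family of k-subsets of an n-element set has size at most C(n − 1, k − 1), with equality for 'star' families {A ⊆ [n] : |A| = k, i ∈ A} (fix an element i). For n = 383, k = 2: C(382, 1) = 382.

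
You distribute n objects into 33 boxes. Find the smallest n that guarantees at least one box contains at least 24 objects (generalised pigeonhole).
n = (24 − 1)·33 + 1 = 760

By the generalised pigeonhole principle, to guarantee some box contains ≥ r objects we need more than (r − 1) · k objects total. Threshold: n = (r − 1) · k + 1. With r = 24 and k = 33: n = 23 · 33 + 1 = 759 + 1 = 760. For n = 759 = 23 · 33, we can put exactly 23 objects in every box, avoiding 24 in any single one — so 760 is tight.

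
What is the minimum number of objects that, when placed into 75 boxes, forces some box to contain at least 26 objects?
n = (26 − 1)·75 + 1 = 1876

By the generalised pigeonhole principle, to guarantee some box contains ≥ r objects we need more than (r − 1) · k objects total. Threshold: n = (r − 1) · k + 1. With r = 26 and k = 75: n = 25 · 75 + 1 = 1875 + 1 = 1876. For n = 1875 = 25 · 75, we can put exactly 25 objects in every box, avoiding 26 in any single one — so 1876 is tight.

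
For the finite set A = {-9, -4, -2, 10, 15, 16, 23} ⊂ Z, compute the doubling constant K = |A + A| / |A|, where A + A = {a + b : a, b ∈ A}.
K = |A + A| / |A| = 26/7

Enumerate A + A = {a + b : a, b ∈ A}. With |A| = 7, there are |A|^2 = 49 ordered sum pairs; collecting distinct values, A + A = {-18, -13, -11, -8, -6, -4, 1, 6, 7, 8, 11, 12, 13, 14, 19, 20, 21, 25, 26, 30, 31, 32, 33, 38, 39, 46}, so |A + A| = 26. Thus K = 26/7. For comparison, the minimum possible |A + A| over all 7-element sets is 2·7 − 1 = 13 (so min K = 13/7), attained only by arithmetic progressions.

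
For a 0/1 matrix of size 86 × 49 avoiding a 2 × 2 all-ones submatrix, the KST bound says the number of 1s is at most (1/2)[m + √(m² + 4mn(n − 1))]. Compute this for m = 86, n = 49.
z(86, 49; 2, 2) ≤ (1/2)[86 + √(86² + 4·86·49·48)] = (1/2)[86 + √816484] = 494.7975

Kővári–Sós–Turán: let r_1, ..., r_86 be the row sums and z = Σ r_i the total number of 1s. Each pair of columns can share at most one row with both entries 1 (else a 2×2 all-ones block appears), so Σ_i C(r_i, 2) ≤ C(49, 2) = 1176. By convexity Σ_i C(r_i, 2) ≥ 86·C(z/86, 2) = z(z − 86)/(2·86), giving z² − 86z − 86·49·48 ≤ 0 and hence z ≤ (1/2)[86 + √(7396 + 4·202272)] = (1/2)[86 + √816484] ≈ (1/2)(86 + 903.595) = 494.7975.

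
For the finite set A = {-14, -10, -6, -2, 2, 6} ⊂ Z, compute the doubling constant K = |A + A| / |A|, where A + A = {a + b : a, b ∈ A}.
K = |A + A| / |A| = 11/6

Enumerate A + A = {a + b : a, b ∈ A}. With |A| = 6, there are |A|^2 = 36 ordered sum pairs; collecting distinct values, A + A = {-28, -24, -20, -16, -12, -8, -4, 0, 4, 8, 12}, so |A + A| = 11. Thus K = 11/6. Here |A + A| = 2|A| − 1 = 11, the minimum possible — so K = 11/6 is minimal, which holds iff A is an arithmetic progression.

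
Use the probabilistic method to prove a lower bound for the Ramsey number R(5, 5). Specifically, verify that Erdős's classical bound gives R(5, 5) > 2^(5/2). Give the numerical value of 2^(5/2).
2^(5/2) = 5.6569; so R(5, 5) > 5.6569

Colour each edge of K_n uniformly at random with red/blue. The expected number of monochromatic K_5 is C(n, 5) · 2 · 2^(−C(5,2)). If C(n, 5) · 2^(1 − C(5,2)) < 1, then with positive probability no monochromatic K_5 exists, so R(5, 5) > n. The standard estimate C(n, 5) ≤ n^5/5! shows this inequality holds whenever n ≤ 2^(5/2) (since 5! · 2^(C(5,2) − 1) > 2^(5^2/2) ≥ n^5). Hence R(5, 5) > 2^(5/2) = 5.6569.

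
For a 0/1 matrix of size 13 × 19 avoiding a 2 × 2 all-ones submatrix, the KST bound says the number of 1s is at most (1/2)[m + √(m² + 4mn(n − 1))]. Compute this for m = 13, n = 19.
z(13, 19; 2, 2) ≤ (1/2)[13 + √(13² + 4·13·19·18)] = (1/2)[13 + √17953] = 73.4944

Kővári–Sós–Turán: let r_1, ..., r_13 be the row sums and z = Σ r_i the total number of 1s. Each pair of columns can share at most one row with both entries 1 (else a 2×2 all-ones block appears), so Σ_i C(r_i, 2) ≤ C(19, 2) = 171. By convexity Σ_i C(r_i, 2) ≥ 13·C(z/13, 2) = z(z − 13)/(2·13), giving z² − 13z − 13·19·18 ≤ 0 and hence z ≤ (1/2)[13 + √(169 + 4·4446)] = (1/2)[13 + √17953] ≈ (1/2)(13 + 133.9888) = 73.4944.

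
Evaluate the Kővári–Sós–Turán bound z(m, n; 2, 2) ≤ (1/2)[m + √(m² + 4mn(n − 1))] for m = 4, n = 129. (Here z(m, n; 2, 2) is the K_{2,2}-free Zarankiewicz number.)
z(4, 129; 2, 2) ≤ (1/2)[4 + √(4² + 4·4·129·128)] = (1/2)[4 + √264208] = 259.0058

Kővári–Sós–Turán: let r_1, ..., r_4 be the row sums and z = Σ r_i the total number of 1s. Each pair of columns can share at most one row with both entries 1 (else a 2×2 all-ones block appears), so Σ_i C(r_i, 2) ≤ C(129, 2) = 8256. By convexity Σ_i C(r_i, 2) ≥ 4·C(z/4, 2) = z(z − 4)/(2·4), giving z² − 4z − 4·129·128 ≤ 0 and hence z ≤ (1/2)[4 + √(16 + 4·66048)] = (1/2)[4 + √264208] ≈ (1/2)(4 + 514.0117) = 259.0058.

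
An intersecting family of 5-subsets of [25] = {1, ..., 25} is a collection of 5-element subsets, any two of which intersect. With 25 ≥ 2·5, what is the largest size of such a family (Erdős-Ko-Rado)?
max |F| = C(24, 4) = 10626

Erdős-Ko-Rado (1961): when n ≥ 2k, max |F| = C(n−1, k−1). The bound is attained by the star {A : i ∈ A} for any fixed i ∈ [n]. Here C(25−1, 5−1) = C(24, 4) = 10626.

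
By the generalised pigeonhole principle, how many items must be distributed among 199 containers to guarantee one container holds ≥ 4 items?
n = (4 − 1)·199 + 1 = 598

By the generalised pigeonhole principle, to guarantee some box contains ≥ r objects we need more than (r − 1) · k objects total. Threshold: n = (r − 1) · k + 1. With r = 4 and k = 199: n = 3 · 199 + 1 = 597 + 1 = 598. For n = 597 = 3 · 199, we can put exactly 3 objects in every box, avoiding 4 in any single one — so 598 is tight.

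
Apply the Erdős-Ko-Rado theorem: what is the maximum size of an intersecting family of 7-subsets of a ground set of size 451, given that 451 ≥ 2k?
max |F| = C(450, 6) = 11153386834800

Erdős-Ko-Rado (1961): when n ≥ 2k, max |F| = C(n−1, k−1). The bound is attained by the star {A : i ∈ A} for any fixed i ∈ [n]. Here C(451−1, 7−1) = C(450, 6) = 11153386834800.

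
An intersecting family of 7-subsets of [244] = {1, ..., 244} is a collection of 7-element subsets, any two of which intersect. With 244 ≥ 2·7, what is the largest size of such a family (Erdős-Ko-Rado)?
max |F| = C(243, 6) = 268715232324

Erdős-Ko-Rado (1961): when n ≥ 2k, max |F| = C(n−1, k−1). The bound is attained by the star {A : i ∈ A} for any fixed i ∈ [n]. Here C(244−1, 7−1) = C(243, 6) = 268715232324.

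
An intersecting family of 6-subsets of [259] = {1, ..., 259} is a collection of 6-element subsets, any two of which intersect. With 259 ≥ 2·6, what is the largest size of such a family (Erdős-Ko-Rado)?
max |F| = C(258, 5) = 9161897856

The Erdős-Ko-Rado theorem states: for n ≥ 2k, an intersecting family of k-subsets of an n-element set has size at most C(n − 1, k − 1), with equality for 'star' families {A ⊆ [n] : |A| = k, i ∈ A} (fix an element i). For n = 259, k = 6: C(258, 5) = 9161897856.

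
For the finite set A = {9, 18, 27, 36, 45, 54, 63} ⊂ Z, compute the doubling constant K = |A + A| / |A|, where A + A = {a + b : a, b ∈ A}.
K = |A + A| / |A| = 13/7

Enumerate A + A = {a + b : a, b ∈ A}. With |A| = 7, there are |A|^2 = 49 ordered sum pairs; collecting distinct values, A + A = {18, 27, 36, 45, 54, 63, 72, 81, 90, 99, 108, 117, 126}, so |A + A| = 13. Thus K = 13/7. Here |A + A| = 2|A| − 1 = 13, the minimum possible — so K = 13/7 is minimal, which holds iff A is an arithmetic progression.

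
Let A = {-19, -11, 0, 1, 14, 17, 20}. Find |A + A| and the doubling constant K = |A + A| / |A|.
K = |A + A| / |A| = 26/7

Enumerate A + A = {a + b : a, b ∈ A}. With |A| = 7, there are |A|^2 = 49 ordered sum pairs; collecting distinct values, A + A = {-38, -30, -22, -19, -18, -11, -10, -5, -2, 0, 1, 2, 3, 6, 9, 14, 15, 17, 18, 20, 21, 28, 31, 34, 37, 40}, so |A + A| = 26. Thus K = 26/7. For comparison, the minimum possible |A + A| over all 7-element sets is 2·7 − 1 = 13 (so min K = 13/7), attained only by arithmetic progressions.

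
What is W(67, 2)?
W(67, 2) = 67 + 1 = 68

A 2-term AP is any pair of integers, so a monochromatic 2-AP exists iff some colour is used at least twice. With 67 colours, the colouring i ↦ i on {1, ..., 67} uses each colour once, avoiding any monochromatic pair, so W(67, 2) > 67. For {1, ..., 68}, pigeonhole forces two integers of the same colour, which form a monochromatic 2-AP. Hence W(67, 2) = 68.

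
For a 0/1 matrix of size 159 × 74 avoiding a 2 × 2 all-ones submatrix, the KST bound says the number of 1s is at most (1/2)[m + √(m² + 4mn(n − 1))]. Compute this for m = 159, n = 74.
z(159, 74; 2, 2) ≤ (1/2)[159 + √(159² + 4·159·74·73)] = (1/2)[159 + √3460953] = 1009.6818

Kővári–Sós–Turán: let r_1, ..., r_159 be the row sums and z = Σ r_i the total number of 1s. Each pair of columns can share at most one row with both entries 1 (else a 2×2 all-ones block appears), so Σ_i C(r_i, 2) ≤ C(74, 2) = 2701. By convexity Σ_i C(r_i, 2) ≥ 159·C(z/159, 2) = z(z − 159)/(2·159), giving z² − 159z − 159·74·73 ≤ 0 and hence z ≤ (1/2)[159 + √(25281 + 4·858918)] = (1/2)[159 + √3460953] ≈ (1/2)(159 + 1860.3637) = 1009.6818.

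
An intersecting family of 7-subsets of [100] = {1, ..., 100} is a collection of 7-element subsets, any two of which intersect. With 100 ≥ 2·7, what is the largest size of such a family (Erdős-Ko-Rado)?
max |F| = C(99, 6) = 1120529256

The Erdős-Ko-Rado theorem states: for n ≥ 2k, an intersecting family of k-subsets of an n-element set has size at most C(n − 1, k − 1), with equality for 'star' families {A ⊆ [n] : |A| = k, i ∈ A} (fix an element i). For n = 100, k = 7: C(99, 6) = 1120529256.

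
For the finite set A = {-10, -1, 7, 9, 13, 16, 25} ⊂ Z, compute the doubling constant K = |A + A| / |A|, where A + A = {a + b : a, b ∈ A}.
K = |A + A| / |A| = 25/7

Enumerate A + A = {a + b : a, b ∈ A}. With |A| = 7, there are |A|^2 = 49 ordered sum pairs; collecting distinct values, A + A = {-20, -11, -3, -2, -1, 3, 6, 8, 12, 14, 15, 16, 18, 20, 22, 23, 24, 25, 26, 29, 32, 34, 38, 41, 50}, so |A + A| = 25. Thus K = 25/7. For comparison, the minimum possible |A + A| over all 7-element sets is 2·7 − 1 = 13 (so min K = 13/7), attained only by arithmetic progressions.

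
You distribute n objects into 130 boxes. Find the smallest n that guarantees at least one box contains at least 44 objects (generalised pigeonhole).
n = (44 − 1)·130 + 1 = 5591

By the generalised pigeonhole principle, to guarantee some box contains ≥ r objects we need more than (r − 1) · k objects total. Threshold: n = (r − 1) · k + 1. With r = 44 and k = 130: n = 43 · 130 + 1 = 5590 + 1 = 5591. For n = 5590 = 43 · 130, we can put exactly 43 objects in every box, avoiding 44 in any single one — so 5591 is tight.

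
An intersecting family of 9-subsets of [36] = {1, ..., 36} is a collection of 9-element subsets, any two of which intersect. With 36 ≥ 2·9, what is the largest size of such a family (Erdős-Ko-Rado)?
max |F| = C(35, 8) = 23535820

Erdős-Ko-Rado (1961): when n ≥ 2k, max |F| = C(n−1, k−1). The bound is attained by the star {A : i ∈ A} for any fixed i ∈ [n]. Here C(36−1, 9−1) = C(35, 8) = 23535820.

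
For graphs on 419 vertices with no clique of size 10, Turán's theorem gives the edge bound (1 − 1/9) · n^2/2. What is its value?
Turán density bound = (8/9) · 419^2/2 = 702244/9 ≈ 78027.1111

Turán's theorem: ex(n, K_{r+1}) is achieved by the complete r-partite Turán graph T(n, r) with parts as balanced as possible, and is at most (1 − 1/r) · n^2/2. For r = 9, n = 419: the density bound is (8/9) · 175561/2 = 702244/9 ≈ 78027.1111. The integer-valued extremum is e(T(419, 9)) = 78026, which is strictly less than the density bound 702244/9 since 9 ∤ 419 (the parts of T(419, 9) cannot all be equal).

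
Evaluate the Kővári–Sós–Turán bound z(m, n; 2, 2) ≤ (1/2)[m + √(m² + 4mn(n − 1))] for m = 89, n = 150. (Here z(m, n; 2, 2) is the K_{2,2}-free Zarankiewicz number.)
z(89, 150; 2, 2) ≤ (1/2)[89 + √(89² + 4·89·150·149)] = (1/2)[89 + √7964521] = 1455.5741

Kővári–Sós–Turán: let r_1, ..., r_89 be the row sums and z = Σ r_i the total number of 1s. Each pair of columns can share at most one row with both entries 1 (else a 2×2 all-ones block appears), so Σ_i C(r_i, 2) ≤ C(150, 2) = 11175. By convexity Σ_i C(r_i, 2) ≥ 89·C(z/89, 2) = z(z − 89)/(2·89), giving z² − 89z − 89·150·149 ≤ 0 and hence z ≤ (1/2)[89 + √(7921 + 4·1989150)] = (1/2)[89 + √7964521] ≈ (1/2)(89 + 2822.1483) = 1455.5741.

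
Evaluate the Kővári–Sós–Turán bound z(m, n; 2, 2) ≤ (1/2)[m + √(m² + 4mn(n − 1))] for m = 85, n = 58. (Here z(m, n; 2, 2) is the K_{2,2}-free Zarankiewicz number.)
z(85, 58; 2, 2) ≤ (1/2)[85 + √(85² + 4·85·58·57)] = (1/2)[85 + √1131265] = 574.3047

Kővári–Sós–Turán: let r_1, ..., r_85 be the row sums and z = Σ r_i the total number of 1s. Each pair of columns can share at most one row with both entries 1 (else a 2×2 all-ones block appears), so Σ_i C(r_i, 2) ≤ C(58, 2) = 1653. By convexity Σ_i C(r_i, 2) ≥ 85·C(z/85, 2) = z(z − 85)/(2·85), giving z² − 85z − 85·58·57 ≤ 0 and hence z ≤ (1/2)[85 + √(7225 + 4·281010)] = (1/2)[85 + √1131265] ≈ (1/2)(85 + 1063.6094) = 574.3047.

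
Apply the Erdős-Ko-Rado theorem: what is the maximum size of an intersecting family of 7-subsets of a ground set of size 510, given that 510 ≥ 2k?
max |F| = C(509, 6) = 23449273331484

The Erdős-Ko-Rado theorem states: for n ≥ 2k, an intersecting family of k-subsets of an n-element set has size at most C(n − 1, k − 1), with equality for 'star' families {A ⊆ [n] : |A| = k, i ∈ A} (fix an element i). For n = 510, k = 7: C(509, 6) = 23449273331484.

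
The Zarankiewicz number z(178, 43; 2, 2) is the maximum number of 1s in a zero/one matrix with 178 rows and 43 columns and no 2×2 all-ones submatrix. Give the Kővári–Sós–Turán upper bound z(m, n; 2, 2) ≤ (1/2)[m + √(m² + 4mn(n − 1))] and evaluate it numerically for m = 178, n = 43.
z(178, 43; 2, 2) ≤ (1/2)[178 + √(178² + 4·178·43·42)] = (1/2)[178 + √1317556] = 662.9242

Kővári–Sós–Turán: let r_1, ..., r_178 be the row sums and z = Σ r_i the total number of 1s. Each pair of columns can share at most one row with both entries 1 (else a 2×2 all-ones block appears), so Σ_i C(r_i, 2) ≤ C(43, 2) = 903. By convexity Σ_i C(r_i, 2) ≥ 178·C(z/178, 2) = z(z − 178)/(2·178), giving z² − 178z − 178·43·42 ≤ 0 and hence z ≤ (1/2)[178 + √(31684 + 4·321468)] = (1/2)[178 + √1317556] ≈ (1/2)(178 + 1147.8484) = 662.9242.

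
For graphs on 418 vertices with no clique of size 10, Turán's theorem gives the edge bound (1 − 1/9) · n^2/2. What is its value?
Turán density bound = (8/9) · 418^2/2 = 698896/9 ≈ 77655.1111

Turán's theorem: ex(n, K_{r+1}) is achieved by the complete r-partite Turán graph T(n, r) with parts as balanced as possible, and is at most (1 − 1/r) · n^2/2. For r = 9, n = 418: the density bound is (8/9) · 174724/2 = 698896/9 ≈ 77655.1111. The integer-valued extremum is e(T(418, 9)) = 77654, which is strictly less than the density bound 698896/9 since 9 ∤ 418 (the parts of T(418, 9) cannot all be equal).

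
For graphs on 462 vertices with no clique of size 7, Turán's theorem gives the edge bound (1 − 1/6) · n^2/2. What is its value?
Turán density bound = (5/6) · 462^2/2 = 88935

Turán's theorem: ex(n, K_{r+1}) is achieved by the complete r-partite Turán graph T(n, r) with parts as balanced as possible, and is at most (1 − 1/r) · n^2/2. For r = 6, n = 462: the density bound is (5/6) · 213444/2 = 88935. Since 6 ∣ 462, the Turán graph T(462, 6) has parts of equal size 77, and its edge count e(T(462, 6)) = 88935 attains the density bound exactly.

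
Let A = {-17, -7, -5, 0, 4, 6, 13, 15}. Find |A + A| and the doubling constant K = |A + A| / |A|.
K = |A + A| / |A| = 30/8 = 15/4

Enumerate A + A = {a + b : a, b ∈ A}. With |A| = 8, there are |A|^2 = 64 ordered sum pairs; collecting distinct values, A + A = {-34, -24, -22, -17, -14, -13, -12, -11, -10, -7, -5, -4, -3, -2, -1, 0, 1, 4, 6, 8, 10, 12, 13, 15, 17, 19, 21, 26, 28, 30}, so |A + A| = 30. Thus K = 30/8 = 15/4. For comparison, the minimum possible |A + A| over all 8-element sets is 2·8 − 1 = 15 (so min K = 15/8), attained only by arithmetic progressions.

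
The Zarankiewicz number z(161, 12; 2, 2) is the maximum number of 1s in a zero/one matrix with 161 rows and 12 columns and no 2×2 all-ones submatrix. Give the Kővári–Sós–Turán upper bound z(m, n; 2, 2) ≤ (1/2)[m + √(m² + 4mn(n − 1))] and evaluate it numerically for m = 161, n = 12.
z(161, 12; 2, 2) ≤ (1/2)[161 + √(161² + 4·161·12·11)] = (1/2)[161 + √110929] = 247.03

Kővári–Sós–Turán: let r_1, ..., r_161 be the row sums and z = Σ r_i the total number of 1s. Each pair of columns can share at most one row with both entries 1 (else a 2×2 all-ones block appears), so Σ_i C(r_i, 2) ≤ C(12, 2) = 66. By convexity Σ_i C(r_i, 2) ≥ 161·C(z/161, 2) = z(z − 161)/(2·161), giving z² − 161z − 161·12·11 ≤ 0 and hence z ≤ (1/2)[161 + √(25921 + 4·21252)] = (1/2)[161 + √110929] ≈ (1/2)(161 + 333.0601) = 247.03.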